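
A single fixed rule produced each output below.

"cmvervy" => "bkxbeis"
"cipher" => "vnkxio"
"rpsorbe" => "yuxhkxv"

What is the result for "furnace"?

Rule — move the first 2 characters to the end (rotate left by 2), then shift every letter 6 places forward in the alphabet (wrapping around).
Starting from "furnace": after the first operation, "rnacefu"; after the second, "xtgikla".

xtgikla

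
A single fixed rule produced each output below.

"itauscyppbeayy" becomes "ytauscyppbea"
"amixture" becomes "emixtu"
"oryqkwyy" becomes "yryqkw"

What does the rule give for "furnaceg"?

The rule is to swap the first and last characters, then delete the last 2 characters.
Applying both steps to "furnaceg": "gurnacef", then "gurnac".

gurnac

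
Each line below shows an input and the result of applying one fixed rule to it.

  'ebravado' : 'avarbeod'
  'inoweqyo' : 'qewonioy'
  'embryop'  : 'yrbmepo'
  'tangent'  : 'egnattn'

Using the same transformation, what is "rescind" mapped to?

icserdn

The transformation: reverse the string, then move the first 2 characters to the end (rotate left by 2).
Applying both steps to "rescind": "dnicser", then "icserdn".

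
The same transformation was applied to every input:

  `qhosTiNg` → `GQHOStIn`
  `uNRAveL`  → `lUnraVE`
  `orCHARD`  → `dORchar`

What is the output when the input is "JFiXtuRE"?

ejfIxTUr

In each case the input is transformed by: flip the case of every letter, then move the last character to the front.
For "JFiXtuRE", step one produces "jfIxTUre"; step two turns that into "ejfIxTUr".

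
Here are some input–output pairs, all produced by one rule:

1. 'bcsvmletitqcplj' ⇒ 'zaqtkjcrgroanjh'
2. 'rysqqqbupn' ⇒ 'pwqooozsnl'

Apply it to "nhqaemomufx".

lfoyckmksdv

Looking at the pairs, the operation is to shift every letter 2 places backward in the alphabet (wrapping around).
So "nhqaemomufx" becomes "lfoyckmksdv".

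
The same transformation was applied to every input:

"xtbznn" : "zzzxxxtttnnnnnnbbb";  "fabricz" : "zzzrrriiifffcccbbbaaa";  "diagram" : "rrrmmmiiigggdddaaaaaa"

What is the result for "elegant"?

tttnnnlllgggeeeeeeaaa

The pattern: sort the characters into reverse alphabetical order, then repeat every character 3 times.
For "elegant" the result is "tttnnnlllgggeeeeeeaaa".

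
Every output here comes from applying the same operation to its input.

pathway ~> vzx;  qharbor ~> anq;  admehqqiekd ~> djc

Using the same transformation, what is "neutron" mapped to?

The transformation: shift every letter 1 place backward in the alphabet (wrapping around), then keep only the last 3 characters.
Working it through for "neutron": intermediate "mdtsqnm", final "qnm".

qnm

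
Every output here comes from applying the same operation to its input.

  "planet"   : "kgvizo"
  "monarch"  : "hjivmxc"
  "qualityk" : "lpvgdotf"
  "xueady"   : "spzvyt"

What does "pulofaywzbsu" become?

Rule — shift every letter 5 places backward in the alphabet (wrapping around).
"pulofaywzbsu" → "kpgjavtruwnp".

kpgjavtruwnp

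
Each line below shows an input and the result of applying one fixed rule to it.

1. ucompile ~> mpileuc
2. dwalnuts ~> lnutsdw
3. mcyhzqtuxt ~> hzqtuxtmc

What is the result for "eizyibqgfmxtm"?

Each output is the input with this applied: move the first 2 characters to the end (rotate left by 2), then delete the first character.
"eizyibqgfmxtm" → "zyibqgfmxtmei" → "yibqgfmxtmei".

yibqgfmxtmei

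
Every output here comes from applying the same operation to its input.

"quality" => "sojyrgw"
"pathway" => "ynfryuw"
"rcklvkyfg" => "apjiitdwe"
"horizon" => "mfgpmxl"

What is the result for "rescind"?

cpaqlgb

What's happening: shift every letter 2 places backward in the alphabet (wrapping around), then swap each adjacent pair of characters (1↔2, 3↔4, ...).
For "rescind", step one produces "pcqaglb"; step two turns that into "cpaqlgb".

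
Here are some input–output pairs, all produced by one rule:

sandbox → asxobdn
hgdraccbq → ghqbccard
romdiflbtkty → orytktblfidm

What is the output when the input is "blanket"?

lbtekna

The transformation: move the first 2 characters to the end (rotate left by 2), then reverse the string.
Working it through for "blanket": intermediate "anketbl", final "lbtekna".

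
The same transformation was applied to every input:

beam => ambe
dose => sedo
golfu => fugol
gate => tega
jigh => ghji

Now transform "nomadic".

icnomad

The pattern: move the last 2 characters to the front (rotate right by 2).
"nomadic" → "icnomad".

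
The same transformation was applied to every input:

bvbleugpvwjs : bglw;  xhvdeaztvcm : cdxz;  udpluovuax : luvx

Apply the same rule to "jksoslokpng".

jnoo

Each output is the input with this applied: keep one character in every 3, starting at position 1 (positions 1st, 4th, 7th, ...), then sort the characters into alphabetical order.
For "jksoslokpng", step one produces "joon"; step two turns that into "jnoo".
(Check on "bvbleugpvwjs": → "blgw" → "bglw" ✓)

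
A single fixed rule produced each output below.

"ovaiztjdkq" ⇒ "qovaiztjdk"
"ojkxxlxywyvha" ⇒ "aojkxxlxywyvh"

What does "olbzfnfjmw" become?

Rule — move the last character to the front.
So "olbzfnfjmw" becomes "wolbzfnfjm".

wolbzfnfjm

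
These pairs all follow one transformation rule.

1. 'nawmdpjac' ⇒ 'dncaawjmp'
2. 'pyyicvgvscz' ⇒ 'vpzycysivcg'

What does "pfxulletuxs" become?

lpsfxxuutle

Each output is the input with this applied: take characters alternately from the front and the back (1st, last, 2nd, 2nd-last, ...), then move the last character to the front.
Starting from "pfxulletuxs": after the first operation, "psfxxuutlel"; after the second, "lpsfxxuutle".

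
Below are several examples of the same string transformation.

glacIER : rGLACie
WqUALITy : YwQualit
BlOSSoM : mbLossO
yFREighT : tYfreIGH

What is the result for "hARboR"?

rHarBO

In each case the input is transformed by: move the last character to the front, then flip the case of every letter.
For "hARboR", step one produces "RhARbo"; step two turns that into "rHarBO".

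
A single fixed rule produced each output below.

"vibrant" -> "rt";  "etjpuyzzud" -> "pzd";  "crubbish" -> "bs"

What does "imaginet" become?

Each output is the input with this applied: keep one character in every 3, starting at position 1 (positions 1st, 4th, 7th, ...), then delete the first character.
Starting from "imaginet": after the first operation, "ige"; after the second, "ge".

ge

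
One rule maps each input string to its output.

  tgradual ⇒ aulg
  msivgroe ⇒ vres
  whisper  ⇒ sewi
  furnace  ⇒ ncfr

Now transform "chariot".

roca

The rule is to move the first 3 characters to the end (rotate left by 3), then keep every other character starting from the first (positions 1st, 3rd, 5th, ...).
Applying both steps to "chariot": "riotcha", then "roca".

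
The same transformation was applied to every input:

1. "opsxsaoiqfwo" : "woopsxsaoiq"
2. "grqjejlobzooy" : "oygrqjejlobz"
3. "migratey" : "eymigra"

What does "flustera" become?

Each output is the input with this applied: move the last 3 characters to the front (rotate right by 3), then delete the first character.
On "flustera": the first step gives "eraflust", and the second then gives "raflust".
(Check on "opsxsaoiqfwo": → "fwoopsxsaoiq" → "woopsxsaoiq" ✓)

raflust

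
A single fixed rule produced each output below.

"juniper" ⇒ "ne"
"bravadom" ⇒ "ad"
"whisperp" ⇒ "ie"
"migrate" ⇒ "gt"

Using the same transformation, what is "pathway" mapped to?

ta

Looking at the pairs, the operation is to keep one character in every 3, starting at position 3 (positions 3rd, 6th, 9th, ...).
So "pathway" becomes "ta".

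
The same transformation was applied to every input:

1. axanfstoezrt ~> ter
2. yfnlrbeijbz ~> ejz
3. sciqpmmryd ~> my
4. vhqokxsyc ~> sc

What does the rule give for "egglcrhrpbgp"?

hpg

Each output is the input with this applied: keep every other character starting from the first (positions 1st, 3rd, 5th, ...), then delete the first 3 characters.
Applying both steps to "egglcrhrpbgp": "egchpg", then "hpg".
(Check on "yfnlrbeijbz": → "ynrejz" → "ejz" ✓)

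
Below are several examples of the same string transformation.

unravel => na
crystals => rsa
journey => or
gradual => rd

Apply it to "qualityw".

ult

Each output is the input with this applied: delete the last 2 characters, then keep every other character starting from the second (positions 2nd, 4th, 6th, ...).
On "qualityw": the first step gives "qualit", and the second then gives "ult".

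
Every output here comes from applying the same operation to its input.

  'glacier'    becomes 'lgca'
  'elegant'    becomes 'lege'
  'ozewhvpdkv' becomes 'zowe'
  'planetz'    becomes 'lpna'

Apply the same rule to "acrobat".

caor

What's happening: swap each adjacent pair of characters (1↔2, 3↔4, ...), then keep only the first 4 characters.
"acrobat" → "caor".
(Check on "elegant": → "legenat" → "lege" ✓)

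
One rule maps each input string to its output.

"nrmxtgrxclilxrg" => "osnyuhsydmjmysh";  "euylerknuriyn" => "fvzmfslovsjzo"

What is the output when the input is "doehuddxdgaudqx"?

epfiveeyehbvery

Each output is the input with this applied: shift every letter 1 place forward in the alphabet (wrapping around).
"doehuddxdgaudqx" → "epfiveeyehbvery".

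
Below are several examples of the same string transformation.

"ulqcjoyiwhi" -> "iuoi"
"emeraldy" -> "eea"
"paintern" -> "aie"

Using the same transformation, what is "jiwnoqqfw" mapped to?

Each output is the input with this applied: move the last 2 characters to the front (rotate right by 2), then keep only the vowels.
"jiwnoqqfw" → "fwjiwnoqq" → "io".

io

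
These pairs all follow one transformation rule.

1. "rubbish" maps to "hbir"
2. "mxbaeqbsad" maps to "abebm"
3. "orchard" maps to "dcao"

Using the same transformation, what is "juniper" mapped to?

rnpj

The pattern: keep every other character starting from the first (positions 1st, 3rd, 5th, ...), then swap the first and last characters.
On "juniper": the first step gives "jnpr", and the second then gives "rnpj".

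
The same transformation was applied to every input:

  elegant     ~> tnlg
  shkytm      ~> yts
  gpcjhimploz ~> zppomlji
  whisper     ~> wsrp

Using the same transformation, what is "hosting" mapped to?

tson

Looking at the pairs, the operation is to sort the characters into reverse alphabetical order, then delete the last 3 characters.
"hosting" → "tsonihg" → "tson".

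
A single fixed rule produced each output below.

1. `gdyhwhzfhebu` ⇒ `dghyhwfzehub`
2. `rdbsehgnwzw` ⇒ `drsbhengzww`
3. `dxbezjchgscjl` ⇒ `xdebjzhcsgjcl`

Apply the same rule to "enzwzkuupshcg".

The transformation: swap each adjacent pair of characters (1↔2, 3↔4, ...).
So "enzwzkuupshcg" becomes "newzkzuuspchg".

newzkzuuspchg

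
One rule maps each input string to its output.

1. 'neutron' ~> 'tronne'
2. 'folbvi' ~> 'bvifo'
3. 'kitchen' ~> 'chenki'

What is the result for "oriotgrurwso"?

What's happening: move the first 3 characters to the end (rotate left by 3), then delete the last character.
"oriotgrurwso" → "otgrurwsoor".

otgrurwsoor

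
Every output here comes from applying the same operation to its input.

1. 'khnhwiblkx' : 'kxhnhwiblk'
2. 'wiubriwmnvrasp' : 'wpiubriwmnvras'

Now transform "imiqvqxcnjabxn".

The pattern: swap the first and last characters, then move the last character to the front.
For "imiqvqxcnjabxn", step one produces "nmiqvqxcnjabxi"; step two turns that into "inmiqvqxcnjabx".

inmiqvqxcnjabx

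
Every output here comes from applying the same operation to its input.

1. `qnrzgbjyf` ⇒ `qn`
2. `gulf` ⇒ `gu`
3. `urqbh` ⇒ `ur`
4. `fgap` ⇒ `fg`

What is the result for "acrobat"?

ac

What's happening: keep only the first 2 characters.
"acrobat" → "ac".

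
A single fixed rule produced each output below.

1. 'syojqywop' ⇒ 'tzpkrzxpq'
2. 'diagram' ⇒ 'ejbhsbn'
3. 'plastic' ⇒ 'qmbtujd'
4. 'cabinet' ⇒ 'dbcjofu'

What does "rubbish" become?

Rule — shift every letter 1 place forward in the alphabet (wrapping around).
On "rubbish" that produces "svccjti".

svccjti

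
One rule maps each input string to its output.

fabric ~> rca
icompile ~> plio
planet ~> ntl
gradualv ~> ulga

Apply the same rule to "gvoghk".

gkv

What's happening: swap the front and back halves of the string, then keep every other character starting from the first (positions 1st, 3rd, 5th, ...).
Starting from "gvoghk": after the first operation, "ghkgvo"; after the second, "gkv".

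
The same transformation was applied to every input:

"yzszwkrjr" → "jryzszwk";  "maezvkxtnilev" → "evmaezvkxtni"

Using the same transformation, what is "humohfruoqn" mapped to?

qnhumohfru

Each output is the input with this applied: move the last 3 characters to the front (rotate right by 3), then delete the first character.
Applying both steps to "humohfruoqn": "oqnhumohfru", then "qnhumohfru".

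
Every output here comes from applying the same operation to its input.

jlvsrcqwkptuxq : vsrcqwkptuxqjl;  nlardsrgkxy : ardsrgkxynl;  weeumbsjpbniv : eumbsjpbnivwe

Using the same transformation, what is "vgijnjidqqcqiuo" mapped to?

ijnjidqqcqiuovg

In each case the input is transformed by: move the first 2 characters to the end (rotate left by 2).
Applying that to "vgijnjidqqcqiuo" gives "ijnjidqqcqiuovg".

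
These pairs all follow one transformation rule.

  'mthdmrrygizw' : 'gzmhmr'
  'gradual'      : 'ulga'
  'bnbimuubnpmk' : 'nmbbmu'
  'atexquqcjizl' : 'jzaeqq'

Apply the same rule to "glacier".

irga

What's happening: keep every other character starting from the first (positions 1st, 3rd, 5th, ...), then move the last 2 characters to the front (rotate right by 2).
Applying both steps to "glacier": "gair", then "irga".
(Check on "atexquqcjizl": → "aeqqjz" → "jzaeqq" ✓)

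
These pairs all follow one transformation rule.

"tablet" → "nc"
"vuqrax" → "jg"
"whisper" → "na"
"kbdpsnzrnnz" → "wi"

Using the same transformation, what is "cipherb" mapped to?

Each output is the input with this applied: shift every letter 9 places forward in the alphabet (wrapping around), then keep only the last 2 characters.
For "cipherb" the result is "ak".

ak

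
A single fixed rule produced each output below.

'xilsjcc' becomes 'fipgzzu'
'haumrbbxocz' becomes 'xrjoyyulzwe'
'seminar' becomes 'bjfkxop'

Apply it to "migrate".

What's happening: shift every letter 3 places backward in the alphabet (wrapping around), then move the first character to the end.
For "migrate" the result is "fdoxqbj".

fdoxqbj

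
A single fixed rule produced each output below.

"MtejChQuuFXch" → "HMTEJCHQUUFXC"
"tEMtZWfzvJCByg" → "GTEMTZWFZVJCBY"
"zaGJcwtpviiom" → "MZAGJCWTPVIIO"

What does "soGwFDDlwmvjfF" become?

Rule — move the last character to the front, then convert every letter to uppercase.
"soGwFDDlwmvjfF" → "FsoGwFDDlwmvjf" → "FSOGWFDDLWMVJF".
(Check on "tEMtZWfzvJCByg": → "gtEMtZWfzvJCBy" → "GTEMTZWFZVJCBY" ✓)

FSOGWFDDLWMVJF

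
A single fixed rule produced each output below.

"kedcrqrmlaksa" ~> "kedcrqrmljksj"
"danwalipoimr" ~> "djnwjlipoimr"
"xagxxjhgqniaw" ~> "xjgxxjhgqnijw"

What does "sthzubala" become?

The rule is to replace every "a" with "j".
So "sthzubala" becomes "sthzubjlj".

sthzubjlj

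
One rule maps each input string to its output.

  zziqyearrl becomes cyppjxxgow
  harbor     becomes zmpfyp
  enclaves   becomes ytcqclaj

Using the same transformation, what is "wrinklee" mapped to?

Rule — shift every letter 2 places backward in the alphabet (wrapping around), then swap the front and back halves of the string.
Doing the same to "wrinklee": "ijccupgl".
(Check on "harbor": → "fypzmp" → "zmpfyp" ✓)

ijccupgl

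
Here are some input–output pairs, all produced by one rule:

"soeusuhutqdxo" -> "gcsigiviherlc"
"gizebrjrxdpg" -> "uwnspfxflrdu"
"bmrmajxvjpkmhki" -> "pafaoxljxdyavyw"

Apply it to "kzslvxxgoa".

The pattern: shift every letter 12 places backward in the alphabet (wrapping around).
Doing the same to "kzslvxxgoa": "yngzjlluco".

yngzjlluco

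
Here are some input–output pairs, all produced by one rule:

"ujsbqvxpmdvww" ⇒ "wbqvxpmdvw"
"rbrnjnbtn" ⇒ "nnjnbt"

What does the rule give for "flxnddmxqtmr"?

Looking at the pairs, the operation is to delete the first 3 characters, then move the last character to the front.
"flxnddmxqtmr" → "rnddmxqtm".
(Check on "rbrnjnbtn": → "njnbtn" → "nnjnbt" ✓)

rnddmxqtm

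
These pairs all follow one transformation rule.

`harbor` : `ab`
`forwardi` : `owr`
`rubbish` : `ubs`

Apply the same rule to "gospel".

The pattern: delete the last character, then keep every other character starting from the second (positions 2nd, 4th, 6th, ...).
Starting from "gospel": after the first operation, "gospe"; after the second, "op".

op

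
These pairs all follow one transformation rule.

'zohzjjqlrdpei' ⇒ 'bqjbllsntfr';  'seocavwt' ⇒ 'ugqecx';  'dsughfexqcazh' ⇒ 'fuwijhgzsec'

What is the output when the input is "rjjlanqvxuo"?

tllncpsxz

What's happening: delete the last 2 characters, then shift every letter 2 places forward in the alphabet (wrapping around).
Working it through for "rjjlanqvxuo": intermediate "rjjlanqvx", final "tllncpsxz".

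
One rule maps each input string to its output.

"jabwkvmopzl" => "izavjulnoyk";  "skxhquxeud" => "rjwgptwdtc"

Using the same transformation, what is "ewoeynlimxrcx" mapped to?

dvndxmkhlwqbw

Looking at the pairs, the operation is to shift every letter 1 place backward in the alphabet (wrapping around).
So "ewoeynlimxrcx" becomes "dvndxmkhlwqbw".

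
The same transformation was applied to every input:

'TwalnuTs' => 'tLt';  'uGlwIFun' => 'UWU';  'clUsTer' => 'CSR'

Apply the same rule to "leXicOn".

LIN

In each case the input is transformed by: flip the case of every letter, then keep one character in every 3, starting at position 1 (positions 1st, 4th, 7th, ...).
On "leXicOn": the first step gives "LExICoN", and the second then gives "LIN".
(Check on "TwalnuTs": → "tWALNUtS" → "tLt" ✓)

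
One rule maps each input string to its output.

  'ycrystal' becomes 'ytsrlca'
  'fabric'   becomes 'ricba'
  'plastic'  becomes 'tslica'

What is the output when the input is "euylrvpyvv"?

The transformation: delete the first character, then sort the characters into reverse alphabetical order.
"euylrvpyvv" → "uylrvpyvv" → "yyvvvurpl".

yyvvvurpl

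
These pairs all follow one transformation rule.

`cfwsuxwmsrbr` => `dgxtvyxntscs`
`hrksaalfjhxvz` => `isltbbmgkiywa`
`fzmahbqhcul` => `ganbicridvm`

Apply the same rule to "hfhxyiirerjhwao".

igiyzjjsfskixbp

The pattern: shift every letter 1 place forward in the alphabet (wrapping around).
"hfhxyiirerjhwao" → "igiyzjjsfskixbp".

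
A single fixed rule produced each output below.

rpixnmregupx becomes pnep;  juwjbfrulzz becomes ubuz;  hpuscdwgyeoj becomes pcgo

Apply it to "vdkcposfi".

The transformation: keep one character in every 3, starting at position 2 (positions 2nd, 5th, 8th, ...).
Doing the same to "vdkcposfi": "dpf".

dpf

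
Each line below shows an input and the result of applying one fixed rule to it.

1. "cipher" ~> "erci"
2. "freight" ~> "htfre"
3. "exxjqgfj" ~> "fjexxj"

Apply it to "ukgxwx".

Looking at the pairs, the operation is to move the last 2 characters to the front (rotate right by 2), then delete the last 2 characters.
Applying that to "ukgxwx" gives "wxuk".

wxuk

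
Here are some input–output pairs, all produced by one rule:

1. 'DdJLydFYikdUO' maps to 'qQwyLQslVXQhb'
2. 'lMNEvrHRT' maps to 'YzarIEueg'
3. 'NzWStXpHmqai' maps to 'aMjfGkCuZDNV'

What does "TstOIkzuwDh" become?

gFGbvXMHJqU

Rule — flip the case of every letter, then shift every letter 13 places forward in the alphabet (wrapping around) — i.e. ROT13.
Doing the same to "TstOIkzuwDh": "gFGbvXMHJqU".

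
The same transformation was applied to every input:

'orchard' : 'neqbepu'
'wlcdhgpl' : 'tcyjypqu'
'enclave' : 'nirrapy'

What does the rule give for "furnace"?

What's happening: move the last 3 characters to the front (rotate right by 3), then shift every letter 13 places forward in the alphabet (wrapping around) — i.e. ROT13.
"furnace" → "acefurn" → "nprshea".

nprshea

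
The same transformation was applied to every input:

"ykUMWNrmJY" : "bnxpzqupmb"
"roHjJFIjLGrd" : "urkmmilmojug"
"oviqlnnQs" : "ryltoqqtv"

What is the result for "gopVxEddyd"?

In each case the input is transformed by: shift every letter 3 places forward in the alphabet (wrapping around), then convert every letter to lowercase.
On "gopVxEddyd": the first step gives "jrsYaHggbg", and the second then gives "jrsyahggbg".
(Check on "oviqlnnQs": → "ryltoqqTv" → "ryltoqqtv" ✓)

jrsyahggbg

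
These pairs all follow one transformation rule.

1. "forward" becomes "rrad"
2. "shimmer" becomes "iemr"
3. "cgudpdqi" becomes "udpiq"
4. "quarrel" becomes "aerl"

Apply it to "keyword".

The rule is to swap each adjacent pair of characters (1↔2, 3↔4, ...), then delete the first 3 characters.
For "keyword", step one produces "ekwyrod"; step two turns that into "yrod".
(Check on "cgudpdqi": → "gcdudpiq" → "udpiq" ✓)

yrod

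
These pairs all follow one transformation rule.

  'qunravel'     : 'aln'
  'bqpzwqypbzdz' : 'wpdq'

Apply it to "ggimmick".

mki

Rule — move the first 3 characters to the end (rotate left by 3), then keep one character in every 3, starting at position 2 (positions 2nd, 5th, 8th, ...).
"ggimmick" → "mmickggi" → "mki".
(Check on "bqpzwqypbzdz": → "zwqypbzdzbqp" → "wpdq" ✓)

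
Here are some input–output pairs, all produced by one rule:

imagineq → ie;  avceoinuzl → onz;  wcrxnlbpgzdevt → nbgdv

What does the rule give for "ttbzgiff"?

The rule is to delete the first 3 characters, then keep every other character starting from the second (positions 2nd, 4th, 6th, ...).
Starting from "ttbzgiff": after the first operation, "zgiff"; after the second, "gf".

gf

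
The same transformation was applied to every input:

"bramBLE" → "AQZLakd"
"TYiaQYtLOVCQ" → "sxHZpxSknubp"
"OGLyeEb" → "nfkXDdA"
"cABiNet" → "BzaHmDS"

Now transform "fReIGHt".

Looking at the pairs, the operation is to flip the case of every letter, then shift every letter 1 place backward in the alphabet (wrapping around).
Applying both steps to "fReIGHt": "FrEighT", then "EqDhfgS".

EqDhfgS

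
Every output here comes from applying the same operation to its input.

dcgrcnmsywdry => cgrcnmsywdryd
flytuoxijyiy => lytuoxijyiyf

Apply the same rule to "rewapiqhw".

ewapiqhwr

Rule — move the first character to the end.
"rewapiqhw" → "ewapiqhwr".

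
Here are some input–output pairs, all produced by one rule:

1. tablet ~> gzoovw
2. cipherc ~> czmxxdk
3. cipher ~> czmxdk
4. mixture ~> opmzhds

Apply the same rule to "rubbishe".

Rule — move the first 3 characters to the end (rotate left by 3), then shift every letter 5 places backward in the alphabet (wrapping around).
Starting from "rubbishe": after the first operation, "bisherub"; after the second, "wdnczmpw".

wdnczmpw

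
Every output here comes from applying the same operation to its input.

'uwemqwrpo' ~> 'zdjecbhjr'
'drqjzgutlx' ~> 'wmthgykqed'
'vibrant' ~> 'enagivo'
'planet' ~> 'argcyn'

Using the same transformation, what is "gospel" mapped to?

The rule is to move the first 3 characters to the end (rotate left by 3), then shift every letter 13 places forward in the alphabet (wrapping around) — i.e. ROT13.
Applying both steps to "gospel": "pelgos", then "crytbf".

crytbf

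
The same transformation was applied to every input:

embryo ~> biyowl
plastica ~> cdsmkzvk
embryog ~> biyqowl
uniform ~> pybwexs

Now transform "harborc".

lybmrkb

In each case the input is transformed by: shift every letter 10 places forward in the alphabet (wrapping around), then move the first 3 characters to the end (rotate left by 3).
Working it through for "harborc": intermediate "rkblybm", final "lybmrkb".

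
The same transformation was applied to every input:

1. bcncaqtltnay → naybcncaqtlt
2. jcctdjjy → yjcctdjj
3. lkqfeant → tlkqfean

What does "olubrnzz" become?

zolubrnz

The transformation: swap the front and back halves of the string, then move the first 3 characters to the end (rotate left by 3).
Working it through for "olubrnzz": intermediate "rnzzolub", final "zolubrnz".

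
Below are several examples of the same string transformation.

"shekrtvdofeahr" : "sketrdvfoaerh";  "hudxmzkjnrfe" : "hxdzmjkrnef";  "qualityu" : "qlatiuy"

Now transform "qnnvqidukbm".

The pattern: swap each adjacent pair of characters (1↔2, 3↔4, ...), then delete the first character.
Starting from "qnnvqidukbm": after the first operation, "nqvniqudbkm"; after the second, "qvniqudbkm".

qvniqudbkm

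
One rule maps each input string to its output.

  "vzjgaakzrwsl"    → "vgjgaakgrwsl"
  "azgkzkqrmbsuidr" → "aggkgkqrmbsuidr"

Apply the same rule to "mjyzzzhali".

The transformation: replace every "z" with "g".
For "mjyzzzhali" the result is "mjyggghali".

mjyggghali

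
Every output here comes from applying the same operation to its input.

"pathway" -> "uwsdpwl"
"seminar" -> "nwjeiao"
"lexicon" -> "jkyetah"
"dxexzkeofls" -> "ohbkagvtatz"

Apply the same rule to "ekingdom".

The pattern: shift every letter 4 places backward in the alphabet (wrapping around), then reverse the string.
"ekingdom" → "agejczki" → "ikzcjega".

ikzcjega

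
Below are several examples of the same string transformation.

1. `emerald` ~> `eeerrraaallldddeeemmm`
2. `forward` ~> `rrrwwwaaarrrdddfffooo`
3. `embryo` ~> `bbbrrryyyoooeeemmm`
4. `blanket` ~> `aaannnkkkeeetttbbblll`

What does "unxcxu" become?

What's happening: move the first 2 characters to the end (rotate left by 2), then repeat every character 3 times.
Applying both steps to "unxcxu": "xcxuun", then "xxxcccxxxuuuuuunnn".

xxxcccxxxuuuuuunnn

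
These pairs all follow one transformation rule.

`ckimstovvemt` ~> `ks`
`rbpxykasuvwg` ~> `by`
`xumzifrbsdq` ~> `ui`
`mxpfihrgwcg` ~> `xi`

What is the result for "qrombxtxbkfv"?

rb

The pattern: keep one character in every 3, starting at position 2 (positions 2nd, 5th, 8th, ...), then keep only the first 2 characters.
On "qrombxtxbkfv": the first step gives "rbxf", and the second then gives "rb".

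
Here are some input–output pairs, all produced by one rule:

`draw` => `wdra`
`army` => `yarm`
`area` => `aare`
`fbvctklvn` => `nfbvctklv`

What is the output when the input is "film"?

The transformation: move the last character to the front.
For "film" the result is "mfil".

mfil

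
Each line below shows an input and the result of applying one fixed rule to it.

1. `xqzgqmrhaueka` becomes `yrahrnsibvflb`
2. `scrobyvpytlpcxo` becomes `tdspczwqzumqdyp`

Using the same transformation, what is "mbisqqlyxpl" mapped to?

ncjtrrmzyqm

Rule — shift every letter 1 place forward in the alphabet (wrapping around).
On "mbisqqlyxpl" that produces "ncjtrrmzyqm".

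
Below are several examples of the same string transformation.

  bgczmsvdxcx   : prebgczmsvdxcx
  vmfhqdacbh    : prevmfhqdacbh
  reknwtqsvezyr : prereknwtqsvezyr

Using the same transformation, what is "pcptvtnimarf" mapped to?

Each output is the input with this applied: prepend "pre".
"pcptvtnimarf" → "prepcptvtnimarf".

prepcptvtnimarf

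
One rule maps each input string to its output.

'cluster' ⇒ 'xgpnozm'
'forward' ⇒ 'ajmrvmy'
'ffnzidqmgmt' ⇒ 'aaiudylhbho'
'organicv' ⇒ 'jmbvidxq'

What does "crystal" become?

The pattern: shift every letter 5 places backward in the alphabet (wrapping around).
So "crystal" becomes "xmtnovg".

xmtnovg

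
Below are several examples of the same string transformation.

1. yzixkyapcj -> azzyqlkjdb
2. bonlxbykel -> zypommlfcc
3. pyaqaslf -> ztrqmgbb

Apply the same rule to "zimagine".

Each output is the input with this applied: sort the characters into reverse alphabetical order, then shift every letter 1 place forward in the alphabet (wrapping around).
On "zimagine": the first step gives "znmiigea", and the second then gives "aonjjhfb".

aonjjhfb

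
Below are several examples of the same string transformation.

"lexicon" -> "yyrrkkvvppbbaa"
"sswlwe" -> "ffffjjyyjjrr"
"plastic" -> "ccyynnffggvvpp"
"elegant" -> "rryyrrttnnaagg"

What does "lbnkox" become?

The rule is to double every character, then shift every letter 13 places forward in the alphabet (wrapping around) — i.e. ROT13.
On "lbnkox": the first step gives "llbbnnkkooxx", and the second then gives "yyooaaxxbbkk".

yyooaaxxbbkk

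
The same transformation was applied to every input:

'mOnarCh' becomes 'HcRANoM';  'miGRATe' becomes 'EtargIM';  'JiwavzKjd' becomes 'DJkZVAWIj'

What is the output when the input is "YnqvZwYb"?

ByWzVQNy

The transformation: reverse the string, then flip the case of every letter.
On "YnqvZwYb": the first step gives "bYwZvqnY", and the second then gives "ByWzVQNy".
(Check on "mOnarCh": → "hCranOm" → "HcRANoM" ✓)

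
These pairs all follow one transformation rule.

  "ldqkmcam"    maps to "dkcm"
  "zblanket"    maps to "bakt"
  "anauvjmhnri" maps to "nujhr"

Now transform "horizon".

Each output is the input with this applied: keep every other character starting from the second (positions 2nd, 4th, 6th, ...).
Doing the same to "horizon": "oio".

oio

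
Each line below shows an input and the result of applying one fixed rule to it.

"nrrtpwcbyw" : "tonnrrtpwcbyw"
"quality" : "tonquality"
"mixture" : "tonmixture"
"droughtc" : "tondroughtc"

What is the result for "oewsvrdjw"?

Each output is the input with this applied: prepend "ton".
On "oewsvrdjw" that produces "tonoewsvrdjw".

tonoewsvrdjw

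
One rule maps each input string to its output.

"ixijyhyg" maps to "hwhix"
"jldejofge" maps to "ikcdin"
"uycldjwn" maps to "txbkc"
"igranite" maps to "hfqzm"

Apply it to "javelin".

The pattern: delete the last 3 characters, then shift every letter 1 place backward in the alphabet (wrapping around).
"javelin" → "jave" → "izud".

izud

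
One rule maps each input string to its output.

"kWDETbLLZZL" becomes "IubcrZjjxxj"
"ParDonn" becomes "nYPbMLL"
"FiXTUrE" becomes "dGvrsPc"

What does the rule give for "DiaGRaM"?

bGYepYk

The transformation: flip the case of every letter, then shift every letter 2 places backward in the alphabet (wrapping around).
Applying both steps to "DiaGRaM": "dIAgrAm", then "bGYepYk".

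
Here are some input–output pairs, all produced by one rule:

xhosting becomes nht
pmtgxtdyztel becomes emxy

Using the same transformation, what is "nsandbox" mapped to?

In each case the input is transformed by: move the last 3 characters to the front (rotate right by 3), then keep one character in every 3, starting at position 2 (positions 2nd, 5th, 8th, ...).
Doing the same to "nsandbox": "osd".

osd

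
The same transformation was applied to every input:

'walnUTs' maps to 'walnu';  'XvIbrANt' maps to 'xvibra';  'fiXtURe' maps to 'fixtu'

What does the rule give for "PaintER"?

paint

The pattern: delete the last 2 characters, then convert every letter to lowercase.
For "PaintER", step one produces "Paint"; step two turns that into "paint".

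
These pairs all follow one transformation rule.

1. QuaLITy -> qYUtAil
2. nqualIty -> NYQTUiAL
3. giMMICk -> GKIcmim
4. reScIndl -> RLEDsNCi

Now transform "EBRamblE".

eebLrBAM

The transformation: flip the case of every letter, then take characters alternately from the front and the back (1st, last, 2nd, 2nd-last, ...).
Doing the same to "EBRamblE": "eebLrBAM".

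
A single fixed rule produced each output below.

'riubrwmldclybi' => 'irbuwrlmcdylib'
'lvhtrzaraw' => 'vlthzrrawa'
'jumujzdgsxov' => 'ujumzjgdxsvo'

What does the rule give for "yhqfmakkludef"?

What's happening: swap each adjacent pair of characters (1↔2, 3↔4, ...).
On "yhqfmakkludef" that produces "hyfqamkkuledf".

hyfqamkkuledf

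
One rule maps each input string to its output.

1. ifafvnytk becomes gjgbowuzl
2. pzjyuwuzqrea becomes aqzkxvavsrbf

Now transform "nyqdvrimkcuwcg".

zoerswnjdlxvhd

The pattern: shift every letter 1 place forward in the alphabet (wrapping around), then swap each adjacent pair of characters (1↔2, 3↔4, ...).
For "nyqdvrimkcuwcg", step one produces "ozrewsjnldvxdh"; step two turns that into "zoerswnjdlxvhd".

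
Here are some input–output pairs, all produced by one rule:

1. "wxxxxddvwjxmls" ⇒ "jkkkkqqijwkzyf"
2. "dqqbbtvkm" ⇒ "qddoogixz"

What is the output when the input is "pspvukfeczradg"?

cfcihxsrpmenqt

What's happening: shift every letter 13 places forward in the alphabet (wrapping around) — i.e. ROT13.
On "pspvukfeczradg" that produces "cfcihxsrpmenqt".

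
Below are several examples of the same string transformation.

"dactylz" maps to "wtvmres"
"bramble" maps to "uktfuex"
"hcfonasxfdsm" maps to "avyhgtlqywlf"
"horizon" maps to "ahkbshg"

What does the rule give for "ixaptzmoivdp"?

bqtimsfhbowi

The pattern: shift every letter 7 places backward in the alphabet (wrapping around).
On "ixaptzmoivdp" that produces "bqtimsfhbowi".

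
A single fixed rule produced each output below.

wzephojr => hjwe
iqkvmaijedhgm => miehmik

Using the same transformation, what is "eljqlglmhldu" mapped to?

The rule is to keep every other character starting from the first (positions 1st, 3rd, 5th, ...), then move the first 2 characters to the end (rotate left by 2).
So "eljqlglmhldu" becomes "llhdej".

llhdej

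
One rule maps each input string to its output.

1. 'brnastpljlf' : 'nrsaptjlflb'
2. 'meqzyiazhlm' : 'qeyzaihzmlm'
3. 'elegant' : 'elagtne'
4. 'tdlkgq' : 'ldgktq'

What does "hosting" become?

soitgnh

Rule — move the first character to the end, then swap each adjacent pair of characters (1↔2, 3↔4, ...).
Working it through for "hosting": intermediate "ostingh", final "soitgnh".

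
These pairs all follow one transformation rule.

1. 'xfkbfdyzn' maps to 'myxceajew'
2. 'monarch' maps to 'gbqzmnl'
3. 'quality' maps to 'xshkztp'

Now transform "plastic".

Rule — reverse the string, then shift every letter 1 place backward in the alphabet (wrapping around).
Applying both steps to "plastic": "citsalp", then "bhsrzko".

bhsrzko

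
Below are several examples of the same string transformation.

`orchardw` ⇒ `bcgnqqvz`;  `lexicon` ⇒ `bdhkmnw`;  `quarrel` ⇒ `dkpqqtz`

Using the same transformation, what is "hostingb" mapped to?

The transformation: shift every letter 1 place backward in the alphabet (wrapping around), then sort the characters into alphabetical order.
Applying both steps to "hostingb": "gnrshmfa", then "afghmnrs".

afghmnrs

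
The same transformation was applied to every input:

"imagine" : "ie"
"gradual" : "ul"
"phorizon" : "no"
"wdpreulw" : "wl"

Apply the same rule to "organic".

The rule is to swap each adjacent pair of characters (1↔2, 3↔4, ...), then keep only the last 2 characters.
On "organic": the first step gives "roaginc", and the second then gives "nc".
(Check on "phorizon": → "hprozino" → "no" ✓)

nc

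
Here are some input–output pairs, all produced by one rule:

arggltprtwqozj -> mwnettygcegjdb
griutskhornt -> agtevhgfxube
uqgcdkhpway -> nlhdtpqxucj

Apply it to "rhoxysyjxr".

keeubklflw

The pattern: move the last 2 characters to the front (rotate right by 2), then shift every letter 13 places forward in the alphabet (wrapping around) — i.e. ROT13.
Starting from "rhoxysyjxr": after the first operation, "xrrhoxysyj"; after the second, "keeubklflw".
(Check on "griutskhornt": → "ntgriutskhor" → "agtevhgfxube" ✓)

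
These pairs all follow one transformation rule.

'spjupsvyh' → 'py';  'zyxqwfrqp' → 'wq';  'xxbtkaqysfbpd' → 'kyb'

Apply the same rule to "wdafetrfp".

Looking at the pairs, the operation is to delete the first 2 characters, then keep one character in every 3, starting at position 3 (positions 3rd, 6th, 9th, ...).
On "wdafetrfp": the first step gives "afetrfp", and the second then gives "ef".

ef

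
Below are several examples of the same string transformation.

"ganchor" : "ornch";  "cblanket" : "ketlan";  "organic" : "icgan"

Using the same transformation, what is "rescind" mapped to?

ndsci

What's happening: delete the first 2 characters, then move the first 3 characters to the end (rotate left by 3).
"rescind" → "ndsci".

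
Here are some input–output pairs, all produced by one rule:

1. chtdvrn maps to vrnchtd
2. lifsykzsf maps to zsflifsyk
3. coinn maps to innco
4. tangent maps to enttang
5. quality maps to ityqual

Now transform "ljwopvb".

Rule — move the last 3 characters to the front (rotate right by 3).
"ljwopvb" → "pvbljwo".

pvbljwo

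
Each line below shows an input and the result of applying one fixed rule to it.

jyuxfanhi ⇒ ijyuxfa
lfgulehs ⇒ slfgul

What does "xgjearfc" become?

cxgjea

The pattern: move the last character to the front, then delete the last 2 characters.
Applying both steps to "xgjearfc": "cxgjearf", then "cxgjea".
(Check on "lfgulehs": → "slfguleh" → "slfgul" ✓)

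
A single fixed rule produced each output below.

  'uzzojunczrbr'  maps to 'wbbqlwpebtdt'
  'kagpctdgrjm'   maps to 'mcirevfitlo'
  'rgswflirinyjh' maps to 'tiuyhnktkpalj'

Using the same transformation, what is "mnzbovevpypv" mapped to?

The rule is to shift every letter 2 places forward in the alphabet (wrapping around).
Doing the same to "mnzbovevpypv": "opbdqxgxrarx".

opbdqxgxrarx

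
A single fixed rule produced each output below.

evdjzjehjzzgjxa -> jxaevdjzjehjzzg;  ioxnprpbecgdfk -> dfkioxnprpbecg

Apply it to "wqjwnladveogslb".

slbwqjwnladveog

The pattern: move the last 3 characters to the front (rotate right by 3).
Applying that to "wqjwnladveogslb" gives "slbwqjwnladveog".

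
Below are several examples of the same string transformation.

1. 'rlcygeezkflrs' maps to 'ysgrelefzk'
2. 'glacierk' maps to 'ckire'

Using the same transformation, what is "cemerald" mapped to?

edrla

What's happening: delete the first 3 characters, then take characters alternately from the front and the back (1st, last, 2nd, 2nd-last, ...).
"cemerald" → "erald" → "edrla".
(Check on "glacierk": → "cierk" → "ckire" ✓)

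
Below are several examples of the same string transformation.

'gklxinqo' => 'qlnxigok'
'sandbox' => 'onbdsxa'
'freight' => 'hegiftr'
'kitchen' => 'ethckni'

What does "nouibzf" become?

zubinfo

The rule is to take characters alternately from the front and the back (1st, last, 2nd, 2nd-last, ...), then move the first 3 characters to the end (rotate left by 3).
"nouibzf" → "nfozubi" → "zubinfo".
(Check on "kitchen": → "kniethc" → "ethckni" ✓)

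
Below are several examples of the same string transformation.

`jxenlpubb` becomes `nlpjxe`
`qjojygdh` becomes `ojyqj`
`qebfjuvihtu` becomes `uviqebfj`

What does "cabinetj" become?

The pattern: delete the last 3 characters, then move the last 3 characters to the front (rotate right by 3).
Working it through for "cabinetj": intermediate "cabin", final "binca".

binca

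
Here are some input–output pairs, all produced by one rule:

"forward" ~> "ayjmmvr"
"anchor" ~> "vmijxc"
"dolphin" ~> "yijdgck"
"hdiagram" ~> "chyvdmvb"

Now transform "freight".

What's happening: shift every letter 5 places backward in the alphabet (wrapping around), then take characters alternately from the front and the back (1st, last, 2nd, 2nd-last, ...).
Applying both steps to "freight": "amzdbco", then "aomczbd".
(Check on "dolphin": → "yjgkcdi" → "yijdgck" ✓)

aomczbd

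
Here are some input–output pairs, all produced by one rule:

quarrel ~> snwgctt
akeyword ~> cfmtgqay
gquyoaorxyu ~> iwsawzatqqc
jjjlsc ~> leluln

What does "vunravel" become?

xnwgpxtc

The rule is to take characters alternately from the front and the back (1st, last, 2nd, 2nd-last, ...), then shift every letter 2 places forward in the alphabet (wrapping around).
On "vunravel": the first step gives "vluenvra", and the second then gives "xnwgpxtc".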